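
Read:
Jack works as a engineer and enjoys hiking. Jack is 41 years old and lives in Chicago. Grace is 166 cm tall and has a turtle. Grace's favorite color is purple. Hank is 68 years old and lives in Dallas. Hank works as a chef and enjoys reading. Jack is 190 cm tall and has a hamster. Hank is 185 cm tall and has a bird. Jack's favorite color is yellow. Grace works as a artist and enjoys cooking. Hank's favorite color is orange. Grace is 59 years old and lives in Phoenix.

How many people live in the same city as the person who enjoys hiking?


Person with hobby hiking is Jack, city Chicago. Count = 1

1


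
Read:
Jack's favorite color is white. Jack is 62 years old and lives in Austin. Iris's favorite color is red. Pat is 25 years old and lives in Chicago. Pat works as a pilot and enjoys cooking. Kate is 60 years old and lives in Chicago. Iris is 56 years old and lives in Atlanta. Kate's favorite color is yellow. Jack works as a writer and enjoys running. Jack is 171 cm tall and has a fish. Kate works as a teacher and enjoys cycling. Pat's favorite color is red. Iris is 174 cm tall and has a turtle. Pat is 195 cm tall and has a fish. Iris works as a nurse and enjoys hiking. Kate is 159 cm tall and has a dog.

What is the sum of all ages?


56+62+25+60 = 203

203


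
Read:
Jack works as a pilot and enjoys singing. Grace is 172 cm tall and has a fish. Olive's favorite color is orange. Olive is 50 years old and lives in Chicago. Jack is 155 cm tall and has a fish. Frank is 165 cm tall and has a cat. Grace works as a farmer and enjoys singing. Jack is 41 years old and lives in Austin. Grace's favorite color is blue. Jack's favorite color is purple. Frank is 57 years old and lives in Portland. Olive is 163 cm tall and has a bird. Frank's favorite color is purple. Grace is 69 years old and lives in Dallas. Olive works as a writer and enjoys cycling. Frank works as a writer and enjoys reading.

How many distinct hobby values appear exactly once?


Unique hobby values: 2

2


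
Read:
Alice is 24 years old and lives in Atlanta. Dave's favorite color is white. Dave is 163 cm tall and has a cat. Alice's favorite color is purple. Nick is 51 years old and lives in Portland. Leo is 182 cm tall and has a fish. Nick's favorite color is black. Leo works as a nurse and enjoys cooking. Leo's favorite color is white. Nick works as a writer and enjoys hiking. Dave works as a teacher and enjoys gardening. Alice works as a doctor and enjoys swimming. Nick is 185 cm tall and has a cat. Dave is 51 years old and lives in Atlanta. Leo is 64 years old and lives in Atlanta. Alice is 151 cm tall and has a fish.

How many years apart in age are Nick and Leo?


51 vs 64, diff = 13

13


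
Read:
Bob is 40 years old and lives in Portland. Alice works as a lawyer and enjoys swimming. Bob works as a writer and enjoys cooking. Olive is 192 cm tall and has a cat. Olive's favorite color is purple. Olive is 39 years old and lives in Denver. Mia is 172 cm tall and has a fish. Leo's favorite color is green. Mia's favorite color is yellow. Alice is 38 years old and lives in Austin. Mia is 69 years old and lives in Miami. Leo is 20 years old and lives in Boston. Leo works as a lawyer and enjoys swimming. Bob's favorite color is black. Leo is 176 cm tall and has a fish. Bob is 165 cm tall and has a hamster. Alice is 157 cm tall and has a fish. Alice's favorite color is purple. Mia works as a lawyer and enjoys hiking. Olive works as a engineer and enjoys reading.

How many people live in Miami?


Count in Miami: 1

1


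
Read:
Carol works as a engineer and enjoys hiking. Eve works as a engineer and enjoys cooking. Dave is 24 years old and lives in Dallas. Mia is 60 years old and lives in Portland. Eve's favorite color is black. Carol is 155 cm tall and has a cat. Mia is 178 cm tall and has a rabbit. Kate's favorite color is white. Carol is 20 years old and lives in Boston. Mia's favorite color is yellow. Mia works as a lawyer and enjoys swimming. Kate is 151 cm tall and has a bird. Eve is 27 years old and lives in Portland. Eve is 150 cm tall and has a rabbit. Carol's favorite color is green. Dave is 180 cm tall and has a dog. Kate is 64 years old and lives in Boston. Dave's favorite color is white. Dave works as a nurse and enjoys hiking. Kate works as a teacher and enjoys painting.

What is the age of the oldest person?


Oldest: Kate at 64

64


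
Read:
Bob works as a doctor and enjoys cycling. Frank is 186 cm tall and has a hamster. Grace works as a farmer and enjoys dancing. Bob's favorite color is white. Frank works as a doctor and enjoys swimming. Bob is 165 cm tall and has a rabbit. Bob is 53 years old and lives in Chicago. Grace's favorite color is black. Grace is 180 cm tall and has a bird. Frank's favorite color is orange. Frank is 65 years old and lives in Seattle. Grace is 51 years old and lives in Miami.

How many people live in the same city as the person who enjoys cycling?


Person with hobby cycling is Bob, city Chicago. Count = 1

1


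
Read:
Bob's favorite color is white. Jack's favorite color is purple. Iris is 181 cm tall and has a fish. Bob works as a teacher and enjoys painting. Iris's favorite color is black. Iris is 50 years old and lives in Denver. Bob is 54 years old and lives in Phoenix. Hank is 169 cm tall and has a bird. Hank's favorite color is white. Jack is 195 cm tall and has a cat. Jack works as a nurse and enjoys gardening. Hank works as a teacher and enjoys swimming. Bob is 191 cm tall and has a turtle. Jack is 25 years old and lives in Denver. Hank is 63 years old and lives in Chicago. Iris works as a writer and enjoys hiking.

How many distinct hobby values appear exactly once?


Unique hobby values: 4

4


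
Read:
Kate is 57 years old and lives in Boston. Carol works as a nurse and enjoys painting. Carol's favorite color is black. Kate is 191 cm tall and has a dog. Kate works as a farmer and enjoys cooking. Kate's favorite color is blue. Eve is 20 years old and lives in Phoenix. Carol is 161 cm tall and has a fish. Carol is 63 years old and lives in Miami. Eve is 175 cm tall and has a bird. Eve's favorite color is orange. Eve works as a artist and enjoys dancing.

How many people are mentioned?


People: Eve, Carol, Kate. Count = 3

3


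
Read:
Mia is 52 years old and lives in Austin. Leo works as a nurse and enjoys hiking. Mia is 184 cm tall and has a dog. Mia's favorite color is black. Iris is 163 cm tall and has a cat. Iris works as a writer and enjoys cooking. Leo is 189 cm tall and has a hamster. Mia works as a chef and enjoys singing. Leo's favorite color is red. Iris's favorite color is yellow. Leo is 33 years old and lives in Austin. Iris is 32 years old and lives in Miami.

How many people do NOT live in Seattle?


Not in Seattle: 3

3


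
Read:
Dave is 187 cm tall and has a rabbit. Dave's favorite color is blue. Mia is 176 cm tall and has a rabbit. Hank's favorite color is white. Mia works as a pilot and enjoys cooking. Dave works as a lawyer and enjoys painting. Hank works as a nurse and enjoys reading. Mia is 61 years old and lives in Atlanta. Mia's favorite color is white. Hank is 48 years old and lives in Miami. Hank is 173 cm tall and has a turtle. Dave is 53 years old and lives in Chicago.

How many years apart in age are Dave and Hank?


53 vs 48, diff = 5

5


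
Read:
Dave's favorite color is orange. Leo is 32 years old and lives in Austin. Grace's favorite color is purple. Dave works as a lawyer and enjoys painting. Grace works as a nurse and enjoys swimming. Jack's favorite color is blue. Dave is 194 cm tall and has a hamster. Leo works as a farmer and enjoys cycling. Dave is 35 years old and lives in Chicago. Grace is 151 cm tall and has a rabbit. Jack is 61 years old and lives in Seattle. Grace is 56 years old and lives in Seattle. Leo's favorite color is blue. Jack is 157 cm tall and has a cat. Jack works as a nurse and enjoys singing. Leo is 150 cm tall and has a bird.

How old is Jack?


Jack is 61 years old

61


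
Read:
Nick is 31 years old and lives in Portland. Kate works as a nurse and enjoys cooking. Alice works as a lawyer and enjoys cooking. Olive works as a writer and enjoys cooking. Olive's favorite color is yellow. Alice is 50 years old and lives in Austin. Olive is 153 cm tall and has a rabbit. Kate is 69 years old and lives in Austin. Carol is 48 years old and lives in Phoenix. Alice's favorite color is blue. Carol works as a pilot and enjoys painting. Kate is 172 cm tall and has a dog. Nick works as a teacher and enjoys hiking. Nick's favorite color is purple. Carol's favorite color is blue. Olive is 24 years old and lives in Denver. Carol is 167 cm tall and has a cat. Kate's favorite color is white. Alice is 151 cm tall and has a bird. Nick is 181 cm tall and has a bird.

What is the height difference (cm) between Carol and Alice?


|167 - 151| = 16

16


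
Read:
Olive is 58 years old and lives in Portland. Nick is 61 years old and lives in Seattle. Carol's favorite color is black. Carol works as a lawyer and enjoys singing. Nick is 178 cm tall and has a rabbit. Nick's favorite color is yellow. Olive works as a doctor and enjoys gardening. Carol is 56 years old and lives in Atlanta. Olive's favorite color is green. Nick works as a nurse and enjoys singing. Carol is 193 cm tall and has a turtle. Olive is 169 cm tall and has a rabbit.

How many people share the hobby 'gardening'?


Count: 1

1


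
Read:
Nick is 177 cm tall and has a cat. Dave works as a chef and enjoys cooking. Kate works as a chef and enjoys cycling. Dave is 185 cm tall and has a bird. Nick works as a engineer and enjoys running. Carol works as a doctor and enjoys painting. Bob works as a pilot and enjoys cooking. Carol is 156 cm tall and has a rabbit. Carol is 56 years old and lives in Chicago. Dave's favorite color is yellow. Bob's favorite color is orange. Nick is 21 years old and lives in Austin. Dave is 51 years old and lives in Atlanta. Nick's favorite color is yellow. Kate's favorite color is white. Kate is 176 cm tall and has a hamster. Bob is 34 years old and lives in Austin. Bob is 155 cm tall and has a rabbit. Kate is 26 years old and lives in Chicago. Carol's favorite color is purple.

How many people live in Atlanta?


Count in Atlanta: 1

1


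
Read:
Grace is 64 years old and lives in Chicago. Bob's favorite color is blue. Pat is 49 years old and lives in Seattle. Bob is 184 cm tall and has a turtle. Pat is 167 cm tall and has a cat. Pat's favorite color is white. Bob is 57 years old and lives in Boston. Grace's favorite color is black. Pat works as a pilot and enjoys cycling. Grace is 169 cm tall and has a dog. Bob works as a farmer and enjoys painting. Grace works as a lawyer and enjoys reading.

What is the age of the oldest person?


Oldest: Grace at 64

64


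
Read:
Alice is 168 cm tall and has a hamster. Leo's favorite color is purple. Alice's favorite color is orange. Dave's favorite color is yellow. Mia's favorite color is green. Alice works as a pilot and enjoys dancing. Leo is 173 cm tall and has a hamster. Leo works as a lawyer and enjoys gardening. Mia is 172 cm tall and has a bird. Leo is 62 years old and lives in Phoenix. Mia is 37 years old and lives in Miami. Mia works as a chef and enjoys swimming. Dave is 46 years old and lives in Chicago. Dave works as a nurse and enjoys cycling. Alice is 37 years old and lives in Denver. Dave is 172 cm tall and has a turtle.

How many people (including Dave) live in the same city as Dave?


Dave lives in Chicago. Count = 1

1


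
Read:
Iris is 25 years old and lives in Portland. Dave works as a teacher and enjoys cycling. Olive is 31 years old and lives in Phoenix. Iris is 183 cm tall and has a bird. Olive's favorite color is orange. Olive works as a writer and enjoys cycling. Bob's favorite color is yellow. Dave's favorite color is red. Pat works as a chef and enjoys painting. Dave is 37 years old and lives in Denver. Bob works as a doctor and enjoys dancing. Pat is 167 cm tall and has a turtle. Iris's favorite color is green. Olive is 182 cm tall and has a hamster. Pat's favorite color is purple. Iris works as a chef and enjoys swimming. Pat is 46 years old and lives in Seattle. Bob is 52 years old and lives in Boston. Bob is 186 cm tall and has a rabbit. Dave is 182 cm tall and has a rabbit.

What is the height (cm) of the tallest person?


Tallest: Bob at 186 cm

186


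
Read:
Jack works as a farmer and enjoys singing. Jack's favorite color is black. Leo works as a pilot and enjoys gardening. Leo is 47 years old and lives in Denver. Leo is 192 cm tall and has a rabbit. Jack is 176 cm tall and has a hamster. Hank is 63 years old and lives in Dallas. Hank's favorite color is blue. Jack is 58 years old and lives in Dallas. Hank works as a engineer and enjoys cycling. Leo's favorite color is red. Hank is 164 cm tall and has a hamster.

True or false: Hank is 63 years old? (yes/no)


Hank is actually 63. yes

yes


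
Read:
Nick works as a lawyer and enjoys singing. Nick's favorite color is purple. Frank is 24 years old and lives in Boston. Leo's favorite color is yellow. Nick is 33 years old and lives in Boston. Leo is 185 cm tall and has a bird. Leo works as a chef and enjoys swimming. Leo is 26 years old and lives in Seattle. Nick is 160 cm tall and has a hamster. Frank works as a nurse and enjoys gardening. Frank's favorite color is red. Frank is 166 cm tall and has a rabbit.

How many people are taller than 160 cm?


Taller than 160: 2

2


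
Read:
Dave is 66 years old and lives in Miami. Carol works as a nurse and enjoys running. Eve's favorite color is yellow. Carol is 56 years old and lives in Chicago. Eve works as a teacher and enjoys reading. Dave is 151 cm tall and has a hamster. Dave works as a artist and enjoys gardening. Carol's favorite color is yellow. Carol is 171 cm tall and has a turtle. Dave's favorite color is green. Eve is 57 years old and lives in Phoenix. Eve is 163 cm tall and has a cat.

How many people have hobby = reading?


Count: 1

1


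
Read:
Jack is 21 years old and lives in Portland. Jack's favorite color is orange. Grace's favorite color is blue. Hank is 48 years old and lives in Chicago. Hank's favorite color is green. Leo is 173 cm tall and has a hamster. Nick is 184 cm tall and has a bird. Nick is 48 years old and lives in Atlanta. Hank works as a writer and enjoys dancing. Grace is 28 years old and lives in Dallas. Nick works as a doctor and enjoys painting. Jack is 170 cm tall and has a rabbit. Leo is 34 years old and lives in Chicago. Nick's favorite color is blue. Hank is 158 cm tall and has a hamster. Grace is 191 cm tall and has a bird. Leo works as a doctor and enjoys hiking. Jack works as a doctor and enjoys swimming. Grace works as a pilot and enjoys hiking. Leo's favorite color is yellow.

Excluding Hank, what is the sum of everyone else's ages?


Sum (excluding Hank): 131

131


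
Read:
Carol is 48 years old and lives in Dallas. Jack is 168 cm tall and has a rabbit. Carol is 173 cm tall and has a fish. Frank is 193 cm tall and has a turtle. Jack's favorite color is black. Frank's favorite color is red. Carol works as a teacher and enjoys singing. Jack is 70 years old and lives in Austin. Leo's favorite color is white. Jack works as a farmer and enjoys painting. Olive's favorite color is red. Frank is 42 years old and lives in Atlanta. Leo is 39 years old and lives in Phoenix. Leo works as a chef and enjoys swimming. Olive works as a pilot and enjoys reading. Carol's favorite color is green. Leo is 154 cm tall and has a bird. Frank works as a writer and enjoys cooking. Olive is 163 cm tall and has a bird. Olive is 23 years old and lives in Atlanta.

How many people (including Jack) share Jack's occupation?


Jack is a farmer. Count = 1

1


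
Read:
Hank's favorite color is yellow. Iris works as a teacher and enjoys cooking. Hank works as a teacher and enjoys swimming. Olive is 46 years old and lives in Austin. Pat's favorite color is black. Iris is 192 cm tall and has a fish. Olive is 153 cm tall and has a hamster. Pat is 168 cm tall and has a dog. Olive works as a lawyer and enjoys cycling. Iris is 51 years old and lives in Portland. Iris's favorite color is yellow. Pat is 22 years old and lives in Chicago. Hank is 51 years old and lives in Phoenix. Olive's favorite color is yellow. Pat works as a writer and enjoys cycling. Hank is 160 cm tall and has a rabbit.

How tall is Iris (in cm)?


Iris is 192 cm tall

192


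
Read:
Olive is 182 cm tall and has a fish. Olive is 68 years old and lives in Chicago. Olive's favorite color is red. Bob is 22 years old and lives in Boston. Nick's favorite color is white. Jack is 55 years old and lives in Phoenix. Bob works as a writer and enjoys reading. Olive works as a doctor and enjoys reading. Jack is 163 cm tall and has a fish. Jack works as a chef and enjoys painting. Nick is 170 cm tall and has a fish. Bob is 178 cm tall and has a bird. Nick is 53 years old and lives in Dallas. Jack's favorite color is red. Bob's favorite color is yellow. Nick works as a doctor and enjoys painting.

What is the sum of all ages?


22+68+55+53 = 198

198


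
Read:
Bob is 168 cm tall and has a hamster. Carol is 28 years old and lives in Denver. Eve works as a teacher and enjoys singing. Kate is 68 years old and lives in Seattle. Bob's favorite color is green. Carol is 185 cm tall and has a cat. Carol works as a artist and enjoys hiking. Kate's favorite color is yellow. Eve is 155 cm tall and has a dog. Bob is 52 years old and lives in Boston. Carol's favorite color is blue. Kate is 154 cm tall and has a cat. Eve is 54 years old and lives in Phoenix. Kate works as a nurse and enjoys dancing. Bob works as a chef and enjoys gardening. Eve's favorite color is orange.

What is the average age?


Sum=202, n=4, avg=50.5

50.5


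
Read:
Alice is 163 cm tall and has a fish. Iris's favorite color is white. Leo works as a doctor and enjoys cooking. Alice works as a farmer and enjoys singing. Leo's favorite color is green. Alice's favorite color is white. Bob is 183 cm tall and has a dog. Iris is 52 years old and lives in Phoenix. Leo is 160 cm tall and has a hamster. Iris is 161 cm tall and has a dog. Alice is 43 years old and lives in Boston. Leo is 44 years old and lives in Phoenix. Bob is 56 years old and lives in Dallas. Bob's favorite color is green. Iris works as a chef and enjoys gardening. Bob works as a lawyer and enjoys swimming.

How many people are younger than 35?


Filter: 0

0


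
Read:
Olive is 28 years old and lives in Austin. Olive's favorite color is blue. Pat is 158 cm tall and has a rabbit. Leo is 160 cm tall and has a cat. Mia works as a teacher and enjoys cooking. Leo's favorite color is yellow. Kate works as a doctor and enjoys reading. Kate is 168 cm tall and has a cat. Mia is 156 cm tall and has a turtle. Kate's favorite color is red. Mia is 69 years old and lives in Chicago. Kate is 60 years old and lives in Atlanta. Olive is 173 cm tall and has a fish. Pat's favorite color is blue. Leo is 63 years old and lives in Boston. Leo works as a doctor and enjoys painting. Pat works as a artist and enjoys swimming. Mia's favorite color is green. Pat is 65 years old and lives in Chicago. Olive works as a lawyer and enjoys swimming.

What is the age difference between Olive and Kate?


|28 - 60| = 32

32


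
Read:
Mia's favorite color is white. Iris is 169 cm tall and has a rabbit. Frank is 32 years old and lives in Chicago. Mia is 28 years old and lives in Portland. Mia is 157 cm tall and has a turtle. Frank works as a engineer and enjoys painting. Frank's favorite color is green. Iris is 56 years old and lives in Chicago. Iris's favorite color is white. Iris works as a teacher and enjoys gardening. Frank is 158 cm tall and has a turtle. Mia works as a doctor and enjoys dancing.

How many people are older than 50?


Filter: 1

1


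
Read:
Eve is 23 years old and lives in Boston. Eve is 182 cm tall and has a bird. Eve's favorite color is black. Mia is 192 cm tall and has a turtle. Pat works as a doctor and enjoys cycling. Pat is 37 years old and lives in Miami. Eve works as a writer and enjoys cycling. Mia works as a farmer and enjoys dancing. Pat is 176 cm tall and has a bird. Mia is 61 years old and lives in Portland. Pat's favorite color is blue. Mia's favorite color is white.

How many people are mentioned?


People: Eve, Mia, Pat. Count = 3

3


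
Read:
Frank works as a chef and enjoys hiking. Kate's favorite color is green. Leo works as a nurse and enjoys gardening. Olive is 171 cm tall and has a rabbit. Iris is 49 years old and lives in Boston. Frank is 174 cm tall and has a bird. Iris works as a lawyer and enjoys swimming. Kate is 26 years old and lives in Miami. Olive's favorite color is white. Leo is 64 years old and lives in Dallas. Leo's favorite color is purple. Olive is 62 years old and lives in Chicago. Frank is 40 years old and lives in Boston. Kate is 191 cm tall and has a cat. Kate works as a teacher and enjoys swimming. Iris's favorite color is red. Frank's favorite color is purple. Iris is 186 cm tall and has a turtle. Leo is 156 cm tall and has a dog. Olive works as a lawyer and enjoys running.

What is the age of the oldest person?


Oldest: Leo at 64

64


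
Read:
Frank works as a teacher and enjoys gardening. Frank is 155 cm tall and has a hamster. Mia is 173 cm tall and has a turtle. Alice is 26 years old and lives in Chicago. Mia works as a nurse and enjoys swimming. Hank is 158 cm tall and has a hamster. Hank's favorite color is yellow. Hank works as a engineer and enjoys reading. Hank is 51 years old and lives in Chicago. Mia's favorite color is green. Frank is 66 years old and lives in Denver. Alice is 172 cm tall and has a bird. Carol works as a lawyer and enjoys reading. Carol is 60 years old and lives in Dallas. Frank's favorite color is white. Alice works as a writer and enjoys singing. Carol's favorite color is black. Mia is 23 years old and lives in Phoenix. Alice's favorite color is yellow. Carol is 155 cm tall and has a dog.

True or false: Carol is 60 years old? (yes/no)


Carol is actually 60. yes

yes


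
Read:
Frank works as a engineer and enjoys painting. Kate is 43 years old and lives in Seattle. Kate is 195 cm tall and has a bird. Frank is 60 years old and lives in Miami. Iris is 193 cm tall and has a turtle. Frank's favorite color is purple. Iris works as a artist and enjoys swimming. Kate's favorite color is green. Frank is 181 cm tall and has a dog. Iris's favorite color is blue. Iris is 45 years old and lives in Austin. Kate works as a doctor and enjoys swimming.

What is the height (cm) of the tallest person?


Tallest: Kate at 195 cm

195


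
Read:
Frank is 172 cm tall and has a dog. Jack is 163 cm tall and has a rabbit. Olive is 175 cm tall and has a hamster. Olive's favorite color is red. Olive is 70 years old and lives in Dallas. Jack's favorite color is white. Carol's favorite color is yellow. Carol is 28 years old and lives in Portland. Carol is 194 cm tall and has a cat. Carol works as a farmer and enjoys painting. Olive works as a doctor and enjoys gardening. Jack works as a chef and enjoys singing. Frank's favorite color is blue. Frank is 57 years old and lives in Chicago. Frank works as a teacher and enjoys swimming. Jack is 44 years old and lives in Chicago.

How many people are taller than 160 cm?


Taller than 160: 4

4


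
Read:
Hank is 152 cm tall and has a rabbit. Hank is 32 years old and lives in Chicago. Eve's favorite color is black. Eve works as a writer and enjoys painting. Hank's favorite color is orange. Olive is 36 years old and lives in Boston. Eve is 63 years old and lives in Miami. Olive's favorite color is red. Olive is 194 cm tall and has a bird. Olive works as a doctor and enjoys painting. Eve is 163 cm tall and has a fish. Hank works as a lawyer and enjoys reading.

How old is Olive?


Olive is 36 years old

36


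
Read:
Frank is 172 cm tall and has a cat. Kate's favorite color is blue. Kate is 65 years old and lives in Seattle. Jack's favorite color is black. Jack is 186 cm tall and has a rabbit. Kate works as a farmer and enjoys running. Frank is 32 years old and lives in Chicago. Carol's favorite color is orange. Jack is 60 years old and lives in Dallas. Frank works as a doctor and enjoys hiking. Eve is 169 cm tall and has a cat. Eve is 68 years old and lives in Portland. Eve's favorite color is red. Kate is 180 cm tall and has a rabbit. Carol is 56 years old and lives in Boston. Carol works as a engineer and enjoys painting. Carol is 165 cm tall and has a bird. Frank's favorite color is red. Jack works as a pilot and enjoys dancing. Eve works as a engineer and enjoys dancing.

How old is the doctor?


The doctor is Frank, age 32

32


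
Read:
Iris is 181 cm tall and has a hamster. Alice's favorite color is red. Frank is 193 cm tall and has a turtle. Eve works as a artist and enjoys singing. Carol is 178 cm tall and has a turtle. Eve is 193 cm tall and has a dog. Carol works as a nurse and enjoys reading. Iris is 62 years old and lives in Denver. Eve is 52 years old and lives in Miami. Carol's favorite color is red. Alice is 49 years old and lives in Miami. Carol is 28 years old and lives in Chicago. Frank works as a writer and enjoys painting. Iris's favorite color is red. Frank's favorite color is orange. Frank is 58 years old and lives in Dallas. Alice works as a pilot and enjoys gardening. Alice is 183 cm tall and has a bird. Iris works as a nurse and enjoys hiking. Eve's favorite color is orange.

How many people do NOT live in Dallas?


Not in Dallas: 4

4


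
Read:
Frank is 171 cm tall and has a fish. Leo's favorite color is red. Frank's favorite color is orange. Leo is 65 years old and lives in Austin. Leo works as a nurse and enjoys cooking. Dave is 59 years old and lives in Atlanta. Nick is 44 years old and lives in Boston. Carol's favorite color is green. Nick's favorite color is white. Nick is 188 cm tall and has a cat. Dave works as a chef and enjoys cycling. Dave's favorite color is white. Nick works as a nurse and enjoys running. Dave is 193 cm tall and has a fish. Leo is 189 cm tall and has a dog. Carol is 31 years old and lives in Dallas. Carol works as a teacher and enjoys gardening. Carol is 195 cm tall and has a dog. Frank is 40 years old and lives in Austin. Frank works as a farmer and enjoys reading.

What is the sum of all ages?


40+31+65+44+59 = 239

239


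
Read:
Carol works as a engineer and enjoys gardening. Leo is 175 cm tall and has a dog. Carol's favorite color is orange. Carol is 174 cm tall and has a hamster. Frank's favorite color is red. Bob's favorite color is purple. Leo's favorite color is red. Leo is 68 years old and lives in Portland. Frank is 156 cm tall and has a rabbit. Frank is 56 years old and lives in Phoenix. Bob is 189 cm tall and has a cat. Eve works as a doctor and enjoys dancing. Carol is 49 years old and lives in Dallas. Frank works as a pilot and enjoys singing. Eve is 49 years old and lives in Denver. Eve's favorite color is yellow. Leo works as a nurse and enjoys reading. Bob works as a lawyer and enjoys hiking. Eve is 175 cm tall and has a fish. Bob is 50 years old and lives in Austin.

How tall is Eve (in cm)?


Eve is 175 cm tall

175


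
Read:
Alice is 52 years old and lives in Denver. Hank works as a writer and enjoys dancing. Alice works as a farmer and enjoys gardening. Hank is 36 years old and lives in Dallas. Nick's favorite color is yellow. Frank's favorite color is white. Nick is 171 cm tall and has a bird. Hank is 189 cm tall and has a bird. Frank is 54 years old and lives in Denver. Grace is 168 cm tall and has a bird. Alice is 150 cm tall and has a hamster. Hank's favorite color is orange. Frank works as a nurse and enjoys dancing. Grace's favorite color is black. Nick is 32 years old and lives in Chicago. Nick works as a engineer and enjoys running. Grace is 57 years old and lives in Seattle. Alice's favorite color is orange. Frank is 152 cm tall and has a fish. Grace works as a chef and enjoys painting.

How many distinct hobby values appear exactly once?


Unique hobby values: 3

3


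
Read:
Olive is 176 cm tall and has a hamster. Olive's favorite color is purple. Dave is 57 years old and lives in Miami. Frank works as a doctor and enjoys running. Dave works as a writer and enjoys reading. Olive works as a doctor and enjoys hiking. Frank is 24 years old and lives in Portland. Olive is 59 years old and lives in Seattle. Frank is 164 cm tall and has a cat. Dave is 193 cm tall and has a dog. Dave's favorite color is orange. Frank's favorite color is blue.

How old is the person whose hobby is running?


Person with hobby=running is Frank, age 24

24


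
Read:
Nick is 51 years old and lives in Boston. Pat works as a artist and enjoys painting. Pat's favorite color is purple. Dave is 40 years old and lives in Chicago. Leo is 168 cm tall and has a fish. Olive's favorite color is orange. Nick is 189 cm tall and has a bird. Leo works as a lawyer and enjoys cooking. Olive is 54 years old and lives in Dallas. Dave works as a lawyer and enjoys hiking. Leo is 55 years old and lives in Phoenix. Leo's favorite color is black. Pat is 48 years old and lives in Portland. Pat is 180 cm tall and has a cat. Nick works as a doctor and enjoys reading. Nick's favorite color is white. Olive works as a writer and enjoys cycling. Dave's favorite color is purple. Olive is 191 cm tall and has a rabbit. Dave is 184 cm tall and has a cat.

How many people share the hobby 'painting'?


Count: 1

1


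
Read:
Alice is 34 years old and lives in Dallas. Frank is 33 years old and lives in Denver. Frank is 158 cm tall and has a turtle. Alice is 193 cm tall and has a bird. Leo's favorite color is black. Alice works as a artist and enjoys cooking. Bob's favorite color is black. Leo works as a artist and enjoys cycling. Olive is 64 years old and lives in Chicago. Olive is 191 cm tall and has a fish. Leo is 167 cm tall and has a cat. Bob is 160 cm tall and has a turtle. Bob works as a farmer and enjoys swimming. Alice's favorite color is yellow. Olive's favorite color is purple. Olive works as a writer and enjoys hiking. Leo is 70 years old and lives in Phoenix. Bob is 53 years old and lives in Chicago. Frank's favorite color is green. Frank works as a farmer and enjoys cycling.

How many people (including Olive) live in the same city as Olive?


Olive lives in Chicago. Count = 2

2


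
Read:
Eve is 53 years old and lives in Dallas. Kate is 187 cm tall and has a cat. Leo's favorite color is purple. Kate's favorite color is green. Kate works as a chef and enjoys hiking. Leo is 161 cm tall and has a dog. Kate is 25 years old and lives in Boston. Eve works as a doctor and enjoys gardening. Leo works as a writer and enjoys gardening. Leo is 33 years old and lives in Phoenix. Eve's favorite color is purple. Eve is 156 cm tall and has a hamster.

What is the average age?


Sum=111, n=3, avg=37

37


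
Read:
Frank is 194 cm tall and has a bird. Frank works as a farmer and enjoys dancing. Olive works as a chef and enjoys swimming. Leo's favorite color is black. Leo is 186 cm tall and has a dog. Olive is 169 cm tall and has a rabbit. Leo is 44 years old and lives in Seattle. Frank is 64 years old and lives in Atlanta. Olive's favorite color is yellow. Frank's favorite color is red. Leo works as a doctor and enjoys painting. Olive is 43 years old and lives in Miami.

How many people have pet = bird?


Count: 1

1


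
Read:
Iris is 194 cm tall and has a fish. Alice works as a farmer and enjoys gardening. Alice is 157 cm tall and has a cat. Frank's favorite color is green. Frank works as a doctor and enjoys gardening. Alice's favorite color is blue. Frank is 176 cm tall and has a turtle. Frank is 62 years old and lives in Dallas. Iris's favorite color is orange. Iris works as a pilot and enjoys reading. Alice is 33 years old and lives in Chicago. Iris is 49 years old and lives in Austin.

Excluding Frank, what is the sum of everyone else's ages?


Sum (excluding Frank): 82

82


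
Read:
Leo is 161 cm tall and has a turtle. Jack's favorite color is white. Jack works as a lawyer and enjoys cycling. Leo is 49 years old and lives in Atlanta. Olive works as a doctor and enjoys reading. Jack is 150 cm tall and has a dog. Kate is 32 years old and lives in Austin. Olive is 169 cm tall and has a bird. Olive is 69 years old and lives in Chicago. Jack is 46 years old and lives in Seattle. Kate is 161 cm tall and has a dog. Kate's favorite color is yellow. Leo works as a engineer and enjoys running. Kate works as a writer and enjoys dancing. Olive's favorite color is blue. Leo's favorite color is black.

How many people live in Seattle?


Count in Seattle: 1

1


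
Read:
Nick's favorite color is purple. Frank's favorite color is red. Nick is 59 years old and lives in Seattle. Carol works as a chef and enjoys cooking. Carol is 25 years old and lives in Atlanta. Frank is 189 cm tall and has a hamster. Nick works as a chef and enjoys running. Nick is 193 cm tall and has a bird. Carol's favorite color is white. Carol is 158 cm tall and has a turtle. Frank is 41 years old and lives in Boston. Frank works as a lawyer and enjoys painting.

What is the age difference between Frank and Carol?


|41 - 25| = 16

16


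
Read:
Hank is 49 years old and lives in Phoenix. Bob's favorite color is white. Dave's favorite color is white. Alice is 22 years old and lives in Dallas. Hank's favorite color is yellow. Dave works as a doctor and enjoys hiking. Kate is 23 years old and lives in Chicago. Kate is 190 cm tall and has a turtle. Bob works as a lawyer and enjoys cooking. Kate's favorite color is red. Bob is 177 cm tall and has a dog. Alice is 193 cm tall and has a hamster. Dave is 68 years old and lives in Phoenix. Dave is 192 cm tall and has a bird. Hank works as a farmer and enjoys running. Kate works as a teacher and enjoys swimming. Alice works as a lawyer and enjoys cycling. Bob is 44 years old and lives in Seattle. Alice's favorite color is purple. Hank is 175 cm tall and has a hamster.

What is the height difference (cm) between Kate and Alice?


|190 - 193| = 3

3


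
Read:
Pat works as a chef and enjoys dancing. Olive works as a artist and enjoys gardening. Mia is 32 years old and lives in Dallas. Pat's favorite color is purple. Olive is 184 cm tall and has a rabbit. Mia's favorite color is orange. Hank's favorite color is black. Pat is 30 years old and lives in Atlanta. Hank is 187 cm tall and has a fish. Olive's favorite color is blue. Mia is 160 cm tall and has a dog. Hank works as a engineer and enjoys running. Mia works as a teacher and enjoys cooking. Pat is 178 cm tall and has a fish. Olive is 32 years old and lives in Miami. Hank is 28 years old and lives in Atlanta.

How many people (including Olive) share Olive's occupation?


Olive is a artist. Count = 1

1


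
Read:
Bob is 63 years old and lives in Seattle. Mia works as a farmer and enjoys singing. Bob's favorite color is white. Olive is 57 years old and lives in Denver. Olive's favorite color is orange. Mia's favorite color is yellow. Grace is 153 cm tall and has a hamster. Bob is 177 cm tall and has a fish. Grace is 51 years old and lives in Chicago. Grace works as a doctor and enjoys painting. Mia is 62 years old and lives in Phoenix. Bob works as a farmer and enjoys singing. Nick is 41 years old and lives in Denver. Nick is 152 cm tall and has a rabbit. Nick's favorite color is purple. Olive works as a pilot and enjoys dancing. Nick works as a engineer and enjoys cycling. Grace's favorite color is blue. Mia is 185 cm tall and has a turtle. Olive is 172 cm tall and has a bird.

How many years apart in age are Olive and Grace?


57 vs 51, diff = 6

6


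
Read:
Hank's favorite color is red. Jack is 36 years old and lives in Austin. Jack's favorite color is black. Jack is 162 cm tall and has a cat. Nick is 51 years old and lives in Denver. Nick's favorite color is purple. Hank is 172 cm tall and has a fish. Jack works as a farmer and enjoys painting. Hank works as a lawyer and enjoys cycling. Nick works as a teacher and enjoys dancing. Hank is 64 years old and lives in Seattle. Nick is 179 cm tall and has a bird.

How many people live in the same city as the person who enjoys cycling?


Person with hobby cycling is Hank, city Seattle. Count = 1

1


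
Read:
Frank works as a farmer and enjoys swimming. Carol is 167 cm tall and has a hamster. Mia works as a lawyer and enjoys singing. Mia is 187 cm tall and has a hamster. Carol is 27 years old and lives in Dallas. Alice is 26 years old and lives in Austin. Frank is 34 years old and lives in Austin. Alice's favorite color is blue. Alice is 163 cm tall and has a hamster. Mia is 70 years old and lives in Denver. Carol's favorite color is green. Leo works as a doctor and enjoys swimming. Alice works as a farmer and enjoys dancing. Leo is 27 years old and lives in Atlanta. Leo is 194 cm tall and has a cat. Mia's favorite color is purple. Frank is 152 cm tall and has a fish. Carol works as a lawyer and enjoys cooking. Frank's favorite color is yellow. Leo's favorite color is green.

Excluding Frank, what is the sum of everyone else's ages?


Sum (excluding Frank): 150

150


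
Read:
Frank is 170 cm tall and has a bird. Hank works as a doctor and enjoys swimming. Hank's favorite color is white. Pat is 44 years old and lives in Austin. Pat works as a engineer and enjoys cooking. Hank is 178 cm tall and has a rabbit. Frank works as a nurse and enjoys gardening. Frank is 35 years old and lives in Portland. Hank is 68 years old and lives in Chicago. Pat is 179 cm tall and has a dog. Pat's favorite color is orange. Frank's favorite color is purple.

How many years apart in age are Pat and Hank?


44 vs 68, diff = 24

24


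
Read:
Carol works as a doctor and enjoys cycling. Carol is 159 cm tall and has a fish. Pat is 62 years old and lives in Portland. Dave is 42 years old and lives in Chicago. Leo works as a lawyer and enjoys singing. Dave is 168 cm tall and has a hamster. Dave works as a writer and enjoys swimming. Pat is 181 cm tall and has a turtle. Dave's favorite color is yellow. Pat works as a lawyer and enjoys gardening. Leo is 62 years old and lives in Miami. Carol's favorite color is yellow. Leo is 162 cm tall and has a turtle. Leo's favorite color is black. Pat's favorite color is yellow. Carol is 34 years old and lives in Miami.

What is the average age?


Sum=200, n=4, avg=50

50


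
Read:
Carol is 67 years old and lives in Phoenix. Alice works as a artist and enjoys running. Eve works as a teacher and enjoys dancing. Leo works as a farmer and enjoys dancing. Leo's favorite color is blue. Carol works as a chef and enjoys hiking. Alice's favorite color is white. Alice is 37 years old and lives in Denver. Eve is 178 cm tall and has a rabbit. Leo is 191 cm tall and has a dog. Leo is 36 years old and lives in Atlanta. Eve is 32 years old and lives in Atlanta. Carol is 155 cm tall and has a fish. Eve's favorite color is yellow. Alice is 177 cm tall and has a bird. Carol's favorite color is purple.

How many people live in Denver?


Count in Denver: 1

1


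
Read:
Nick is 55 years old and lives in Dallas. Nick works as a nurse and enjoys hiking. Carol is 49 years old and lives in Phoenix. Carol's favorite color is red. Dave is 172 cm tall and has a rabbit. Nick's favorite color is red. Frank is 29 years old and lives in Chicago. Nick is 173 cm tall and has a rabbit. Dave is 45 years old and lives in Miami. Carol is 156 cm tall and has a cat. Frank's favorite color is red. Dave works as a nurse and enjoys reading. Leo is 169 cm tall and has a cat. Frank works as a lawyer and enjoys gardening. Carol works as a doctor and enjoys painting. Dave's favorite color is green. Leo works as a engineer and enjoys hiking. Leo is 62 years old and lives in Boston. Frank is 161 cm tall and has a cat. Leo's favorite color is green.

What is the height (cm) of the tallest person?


Tallest: Nick at 173 cm

173


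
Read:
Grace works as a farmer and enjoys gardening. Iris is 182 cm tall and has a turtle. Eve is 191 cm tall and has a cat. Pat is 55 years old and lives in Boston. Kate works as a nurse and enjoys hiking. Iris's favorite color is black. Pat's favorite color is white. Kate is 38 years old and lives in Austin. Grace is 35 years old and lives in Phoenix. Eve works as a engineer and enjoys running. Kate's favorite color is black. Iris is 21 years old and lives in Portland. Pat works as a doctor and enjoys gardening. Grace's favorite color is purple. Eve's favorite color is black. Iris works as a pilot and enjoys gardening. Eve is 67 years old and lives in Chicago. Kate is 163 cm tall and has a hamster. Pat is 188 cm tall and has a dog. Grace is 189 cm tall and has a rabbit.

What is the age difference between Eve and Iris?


|67 - 21| = 46

46
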